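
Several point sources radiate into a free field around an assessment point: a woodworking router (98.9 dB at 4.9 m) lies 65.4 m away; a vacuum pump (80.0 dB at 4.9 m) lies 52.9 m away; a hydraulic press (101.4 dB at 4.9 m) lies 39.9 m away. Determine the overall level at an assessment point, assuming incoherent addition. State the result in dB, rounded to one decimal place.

Apply inverse-square spreading to bring every level to the receiver, then sum 10^(L/10).
woodworking router: 98.9 − 20·log₁₀(65.4/4.9) = 98.9 − 22.51 = 76.39 dB.
vacuum pump: 80.0 − 20·log₁₀(52.9/4.9) = 80.0 − 20.67 = 59.33 dB.
hydraulic press: 101.4 − 20·log₁₀(39.9/4.9) = 101.4 − 18.22 = 83.18 dB.
Σ 10^(L/10) = 2.526e+08 → L_total = 10·log₁₀(2.526e+08) = 84.02 dB.

84.0 dB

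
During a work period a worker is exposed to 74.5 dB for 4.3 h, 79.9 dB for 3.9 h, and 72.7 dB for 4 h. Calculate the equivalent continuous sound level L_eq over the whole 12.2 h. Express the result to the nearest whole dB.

77 dB

Weight each interval's intensity by its duration and average over T = 12.2 h:
Σ tᵢ·10^(Lᵢ/10) = 4.3·10^(74.5/10) + 3.9·10^(79.9/10) + 4·10^(72.7/10) = 5.768e+08.
L_eq = 10·log₁₀(5.768e+08/12.2) = 76.75 dB.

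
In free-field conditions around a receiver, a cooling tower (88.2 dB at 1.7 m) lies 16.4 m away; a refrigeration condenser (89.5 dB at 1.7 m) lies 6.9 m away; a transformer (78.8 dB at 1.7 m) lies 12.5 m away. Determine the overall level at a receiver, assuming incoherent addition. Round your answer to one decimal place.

Apply inverse-square spreading to bring every level to the receiver, then sum 10^(L/10).
cooling tower: 88.2 − 20·log₁₀(16.4/1.7) = 88.2 − 19.69 = 68.51 dB.
refrigeration condenser: 89.5 − 20·log₁₀(6.9/1.7) = 89.5 − 12.17 = 77.33 dB.
transformer: 78.8 − 20·log₁₀(12.5/1.7) = 78.8 − 17.33 = 61.47 dB.
Σ 10^(L/10) = 6.260e+07 → L_total = 10·log₁₀(6.260e+07) = 77.97 dB.

78.0 dB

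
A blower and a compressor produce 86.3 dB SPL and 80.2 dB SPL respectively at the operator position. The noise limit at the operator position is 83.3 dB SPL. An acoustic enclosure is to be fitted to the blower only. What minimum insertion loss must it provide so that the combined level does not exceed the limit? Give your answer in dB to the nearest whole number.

Fixed contribution from the other source: Σ 10^(L/10) = 10^(80.2/10) = 1.047e+08 (80.20 dB SPL).
The limit corresponds to 10^(83.3/10) = 2.138e+08; subtracting the fixed part leaves 1.091e+08 for the blower, i.e. 80.38 dB SPL.
So the blower must be reduced from 86.3 to 80.38 dB SPL: IL = 5.92 dB.

6 dB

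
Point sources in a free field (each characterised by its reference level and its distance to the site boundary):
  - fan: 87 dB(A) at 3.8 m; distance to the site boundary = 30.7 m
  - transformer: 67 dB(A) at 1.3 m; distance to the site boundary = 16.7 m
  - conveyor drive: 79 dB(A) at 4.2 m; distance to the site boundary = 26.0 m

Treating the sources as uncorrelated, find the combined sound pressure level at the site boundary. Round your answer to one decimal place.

69.9 dB(A)

Propagate each source to the receiver with L = L_ref − 20·log₁₀(r/r_ref), then add intensities.
fan: 87 − 20·log₁₀(30.7/3.8) = 87 − 18.15 = 68.85 dB(A).
transformer: 67 − 20·log₁₀(16.7/1.3) = 67 − 22.18 = 44.82 dB(A).
conveyor drive: 79 − 20·log₁₀(26.0/4.2) = 79 − 15.83 = 63.17 dB(A).
Σ 10^(L/10) = 9.782e+06 → L_total = 10·log₁₀(9.782e+06) = 69.90 dB(A).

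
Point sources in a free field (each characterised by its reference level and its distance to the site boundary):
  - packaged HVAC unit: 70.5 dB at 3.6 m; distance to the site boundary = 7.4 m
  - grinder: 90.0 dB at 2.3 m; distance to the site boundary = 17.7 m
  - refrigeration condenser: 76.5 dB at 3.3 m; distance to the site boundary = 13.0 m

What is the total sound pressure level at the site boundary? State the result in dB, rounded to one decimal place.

Apply inverse-square spreading to bring every level to the receiver, then sum 10^(L/10).
packaged HVAC unit: 70.5 − 20·log₁₀(7.4/3.6) = 70.5 − 6.26 = 64.24 dB.
grinder: 90.0 − 20·log₁₀(17.7/2.3) = 90.0 − 17.72 = 72.28 dB.
refrigeration condenser: 76.5 − 20·log₁₀(13.0/3.3) = 76.5 − 11.91 = 64.59 dB.
Σ 10^(L/10) = 2.242e+07 → L_total = 10·log₁₀(2.242e+07) = 73.51 dB.

73.5 dB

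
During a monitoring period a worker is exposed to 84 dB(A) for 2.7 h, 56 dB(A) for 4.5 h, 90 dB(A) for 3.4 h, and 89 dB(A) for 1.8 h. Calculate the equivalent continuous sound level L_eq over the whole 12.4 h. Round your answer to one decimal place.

The energy average is taken in the linear domain: L_eq = 10·log₁₀[(Σ tᵢ·10^(Lᵢ/10))/T], T = 12.4 h.
Σ tᵢ·10^(Lᵢ/10) = 2.7·10^(84/10) + 4.5·10^(56/10) + 3.4·10^(90/10) + 1.8·10^(89/10) = 5.510e+09.
L_eq = 10·log₁₀(5.510e+09/12.4) = 86.48 dB(A).

86.5 dB(A)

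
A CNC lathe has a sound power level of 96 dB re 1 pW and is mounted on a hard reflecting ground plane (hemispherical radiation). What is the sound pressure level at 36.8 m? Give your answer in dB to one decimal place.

56.7 dB

L_p = L_w − 10·log₁₀(2π·r²) with r = 36.8 m.
2π·r² = 8509 m², 10·log₁₀ of that is 39.299 dB.
L_p = 96 − 39.299 = 56.70 dB.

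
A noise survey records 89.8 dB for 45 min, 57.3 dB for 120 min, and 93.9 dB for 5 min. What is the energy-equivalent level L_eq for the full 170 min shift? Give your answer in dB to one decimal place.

85.1 dB

L_eq = 10·log₁₀[(1/T)·Σ tᵢ·10^(Lᵢ/10)] with T = 170 min.
Σ tᵢ·10^(Lᵢ/10) = 45·10^(89.8/10) + 120·10^(57.3/10) + 5·10^(93.9/10) = 5.531e+10.
L_eq = 10·log₁₀(5.531e+10/170) = 85.12 dB.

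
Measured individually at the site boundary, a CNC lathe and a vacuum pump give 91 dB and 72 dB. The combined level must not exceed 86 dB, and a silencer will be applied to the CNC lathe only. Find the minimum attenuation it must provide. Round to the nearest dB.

Everything except the CNC lathe sums to 10^(72/10) = 1.585e+07 in linear terms, 72.00 dB.
The limit corresponds to 10^(86/10) = 3.981e+08; subtracting the fixed part leaves 3.823e+08 for the CNC lathe, i.e. 85.82 dB.
So the CNC lathe must be reduced from 91 to 85.82 dB: IL = 5.18 dB.

5 dB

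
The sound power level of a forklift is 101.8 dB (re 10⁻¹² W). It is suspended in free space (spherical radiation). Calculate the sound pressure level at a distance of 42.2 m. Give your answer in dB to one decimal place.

The power spreads over a sphere of area 4π·r², so L_p = L_w − 10·log₁₀(4π·r²).
4π·r² = 2.238e+04 m², 10·log₁₀ of that is 43.498 dB.
L_p = 101.8 − 43.498 = 58.30 dB.

58.3 dB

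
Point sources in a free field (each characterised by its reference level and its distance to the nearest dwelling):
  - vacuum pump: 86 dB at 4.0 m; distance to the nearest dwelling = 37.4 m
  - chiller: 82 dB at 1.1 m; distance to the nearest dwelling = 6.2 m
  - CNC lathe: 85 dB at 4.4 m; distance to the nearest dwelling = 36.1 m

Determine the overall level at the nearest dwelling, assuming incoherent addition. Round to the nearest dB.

72 dB

Apply inverse-square spreading to bring every level to the receiver, then sum 10^(L/10).
vacuum pump: 86 − 20·log₁₀(37.4/4.0) = 86 − 19.42 = 66.58 dB.
chiller: 82 − 20·log₁₀(6.2/1.1) = 82 − 15.02 = 66.98 dB.
CNC lathe: 85 − 20·log₁₀(36.1/4.4) = 85 − 18.28 = 66.72 dB.
Σ 10^(L/10) = 1.424e+07 → L_total = 10·log₁₀(1.424e+07) = 71.54 dB.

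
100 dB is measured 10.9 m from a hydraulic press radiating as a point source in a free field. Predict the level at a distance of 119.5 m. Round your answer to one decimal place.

For a point source, L₂ = L₁ − 20·log₁₀(r₂/r₁).
L₂ = 100 − 20·log₁₀(119.5/10.9) = 100 − 20.799 = 79.20 dB.

79.2 dB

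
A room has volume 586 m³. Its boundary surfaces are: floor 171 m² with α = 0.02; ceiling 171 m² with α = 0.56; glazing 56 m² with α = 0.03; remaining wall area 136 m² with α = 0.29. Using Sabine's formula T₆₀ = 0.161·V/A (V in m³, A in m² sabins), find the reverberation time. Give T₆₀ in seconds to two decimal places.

A = Σ Sᵢαᵢ = 171·0.02 + 171·0.56 + 56·0.03 + 136·0.29 = 140.30 m².
T₆₀ = 0.161·V/A = 0.161·586/140.30 = 0.672 s.

0.67 s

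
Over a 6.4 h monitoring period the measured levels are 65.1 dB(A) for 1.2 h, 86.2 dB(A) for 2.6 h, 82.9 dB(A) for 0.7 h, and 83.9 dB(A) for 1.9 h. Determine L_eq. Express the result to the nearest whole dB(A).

The energy average is taken in the linear domain: L_eq = 10·log₁₀[(Σ tᵢ·10^(Lᵢ/10))/T], T = 6.4 h.
Σ tᵢ·10^(Lᵢ/10) = 1.2·10^(65.1/10) + 2.6·10^(86.2/10) + 0.7·10^(82.9/10) + 1.9·10^(83.9/10) = 1.691e+09.
L_eq = 10·log₁₀(1.691e+09/6.4) = 84.22 dB(A).

84 dB(A)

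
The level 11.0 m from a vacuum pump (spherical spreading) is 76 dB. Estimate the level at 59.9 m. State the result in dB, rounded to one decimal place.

Spherical spreading from a point source gives a 20·log₁₀(r₂/r₁) drop.
L₂ = 76 − 20·log₁₀(59.9/11.0) = 76 − 14.721 = 61.28 dB.

61.3 dB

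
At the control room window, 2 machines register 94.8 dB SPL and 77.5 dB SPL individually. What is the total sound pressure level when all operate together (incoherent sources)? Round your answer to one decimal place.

Incoherent sources combine by intensity addition: L_total = 10·log₁₀(Σ 10^(L_i/10)).
Σ 10^(L/10) = 10^(94.8/10) + 10^(77.5/10) = 3.076e+09.
L_total = 10·log₁₀(3.076e+09) = 94.88 dB SPL.

94.9 dB SPL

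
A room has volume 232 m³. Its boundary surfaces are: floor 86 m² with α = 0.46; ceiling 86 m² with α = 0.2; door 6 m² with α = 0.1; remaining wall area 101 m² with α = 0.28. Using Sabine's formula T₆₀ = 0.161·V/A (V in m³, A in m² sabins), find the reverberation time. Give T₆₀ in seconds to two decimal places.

Summing Sᵢαᵢ: 86·0.46 + 86·0.2 + 6·0.1 + 101·0.28 = 85.64 m².
T₆₀ = 0.161·V/A = 0.161·232/85.64 = 0.436 s.

0.44 s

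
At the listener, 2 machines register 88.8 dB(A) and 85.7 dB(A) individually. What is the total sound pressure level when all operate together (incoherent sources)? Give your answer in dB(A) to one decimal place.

For uncorrelated sources the intensities add, so convert each level to linear form, sum, and take 10·log₁₀ of the total.
Σ 10^(L/10) = 10^(88.8/10) + 10^(85.7/10) = 1.130e+09.
L_total = 10·log₁₀(1.130e+09) = 90.53 dB(A).

90.5 dB(A)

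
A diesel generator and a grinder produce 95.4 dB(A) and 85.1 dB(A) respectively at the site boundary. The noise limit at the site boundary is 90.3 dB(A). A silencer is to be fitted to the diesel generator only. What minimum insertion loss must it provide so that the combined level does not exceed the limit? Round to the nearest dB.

The untreated sources together contribute 10^(85.1/10) = 3.236e+08, i.e. 85.10 dB(A).
The limit corresponds to 10^(90.3/10) = 1.072e+09; subtracting the fixed part leaves 7.479e+08 for the diesel generator, i.e. 88.74 dB(A).
Required insertion loss = 95.4 − 88.74 = 6.66 dB.

7 dB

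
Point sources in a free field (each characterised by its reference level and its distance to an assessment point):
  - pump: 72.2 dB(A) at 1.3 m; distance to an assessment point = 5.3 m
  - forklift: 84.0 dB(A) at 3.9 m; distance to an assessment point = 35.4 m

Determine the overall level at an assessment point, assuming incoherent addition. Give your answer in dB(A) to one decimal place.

Propagate each source to the receiver with L = L_ref − 20·log₁₀(r/r_ref), then add intensities.
pump: 72.2 − 20·log₁₀(5.3/1.3) = 72.2 − 12.21 = 59.99 dB(A).
forklift: 84.0 − 20·log₁₀(35.4/3.9) = 84.0 − 19.16 = 64.84 dB(A).
Σ 10^(L/10) = 4.047e+06 → L_total = 10·log₁₀(4.047e+06) = 66.07 dB(A).

66.1 dB(A)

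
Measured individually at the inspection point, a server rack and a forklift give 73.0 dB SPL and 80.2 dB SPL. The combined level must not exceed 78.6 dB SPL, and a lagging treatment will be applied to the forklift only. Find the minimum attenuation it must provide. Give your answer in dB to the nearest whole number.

The untreated sources together contribute 10^(73.0/10) = 1.995e+07, i.e. 73.00 dB SPL.
The limit corresponds to 10^(78.6/10) = 7.244e+07; subtracting the fixed part leaves 5.249e+07 for the forklift, i.e. 77.20 dB SPL.
Required insertion loss = 80.2 − 77.20 = 3.00 dB.

3 dB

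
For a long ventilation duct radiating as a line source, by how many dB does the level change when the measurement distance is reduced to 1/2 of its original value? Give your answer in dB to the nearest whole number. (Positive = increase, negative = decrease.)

A line source loses 3 dB per doubling of distance; generally ΔL = −10·log₁₀(r₂/r₁).
ΔL = −10·log₁₀(0.5) = +3.01 dB.

+3 dB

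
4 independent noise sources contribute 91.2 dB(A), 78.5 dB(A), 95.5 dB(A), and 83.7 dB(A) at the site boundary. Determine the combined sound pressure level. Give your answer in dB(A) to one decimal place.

Incoherent sources combine by intensity addition: L_total = 10·log₁₀(Σ 10^(L_i/10)).
Σ 10^(L/10) = 10^(91.2/10) + 10^(78.5/10) + 10^(95.5/10) + 10^(83.7/10) = 5.172e+09.
L_total = 10·log₁₀(5.172e+09) = 97.14 dB(A).

97.1 dB(A)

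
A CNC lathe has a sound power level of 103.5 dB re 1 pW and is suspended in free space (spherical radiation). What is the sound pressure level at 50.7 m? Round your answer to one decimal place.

Free-field spherical radiation: L_p = L_w − 10·log₁₀(4π·r²), r = 50.7 m.
4π·r² = 3.23e+04 m², 10·log₁₀ of that is 45.092 dB.
L_p = 103.5 − 45.092 = 58.41 dB.

58.4 dB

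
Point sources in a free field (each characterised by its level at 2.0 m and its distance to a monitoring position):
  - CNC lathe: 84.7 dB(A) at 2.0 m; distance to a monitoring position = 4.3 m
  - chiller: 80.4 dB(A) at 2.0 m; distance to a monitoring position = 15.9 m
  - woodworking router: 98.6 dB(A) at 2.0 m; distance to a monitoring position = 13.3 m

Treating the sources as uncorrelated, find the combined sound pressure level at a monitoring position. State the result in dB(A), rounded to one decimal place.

83.6 dB(A)

First find each source's level at the receiver (point-source: −20·log₁₀(r/r_ref)), then combine on an intensity basis.
CNC lathe: 84.7 − 20·log₁₀(4.3/2.0) = 84.7 − 6.65 = 78.05 dB(A).
chiller: 80.4 − 20·log₁₀(15.9/2.0) = 80.4 − 18.01 = 62.39 dB(A).
woodworking router: 98.6 − 20·log₁₀(13.3/2.0) = 98.6 − 16.46 = 82.14 dB(A).
Σ 10^(L/10) = 2.294e+08 → L_total = 10·log₁₀(2.294e+08) = 83.61 dB(A).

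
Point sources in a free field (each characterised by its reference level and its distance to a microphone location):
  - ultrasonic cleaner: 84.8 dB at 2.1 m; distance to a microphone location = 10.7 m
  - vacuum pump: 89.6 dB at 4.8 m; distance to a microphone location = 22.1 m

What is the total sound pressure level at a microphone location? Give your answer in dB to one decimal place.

Propagate each source to the receiver with L = L_ref − 20·log₁₀(r/r_ref), then add intensities.
ultrasonic cleaner: 84.8 − 20·log₁₀(10.7/2.1) = 84.8 − 14.14 = 70.66 dB.
vacuum pump: 89.6 − 20·log₁₀(22.1/4.8) = 89.6 − 13.26 = 76.34 dB.
Σ 10^(L/10) = 5.466e+07 → L_total = 10·log₁₀(5.466e+07) = 77.38 dB.

77.4 dB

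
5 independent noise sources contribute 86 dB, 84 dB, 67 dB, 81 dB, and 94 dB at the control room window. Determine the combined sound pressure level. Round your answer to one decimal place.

Incoherent sources combine by intensity addition: L_total = 10·log₁₀(Σ 10^(L_i/10)).
Σ 10^(L/10) = 10^(86/10) + 10^(84/10) + 10^(67/10) + 10^(81/10) + 10^(94/10) = 3.292e+09.
L_total = 10·log₁₀(3.292e+09) = 95.17 dB.

95.2 dB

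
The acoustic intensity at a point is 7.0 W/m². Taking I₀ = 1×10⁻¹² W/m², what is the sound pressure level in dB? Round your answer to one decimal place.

L = 10·log₁₀(I/I₀) = 10·log₁₀(7.0/10⁻¹²) = 10·log₁₀(7.0×10^12).
L = 10·(0.8451 + 12) = 128.45 dB.

128.5 dB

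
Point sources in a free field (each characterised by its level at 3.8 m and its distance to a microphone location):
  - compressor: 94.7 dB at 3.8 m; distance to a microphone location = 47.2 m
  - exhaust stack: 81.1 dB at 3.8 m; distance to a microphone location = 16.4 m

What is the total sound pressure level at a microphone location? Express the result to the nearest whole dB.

74 dB

Propagate each source to the receiver with L = L_ref − 20·log₁₀(r/r_ref), then add intensities.
compressor: 94.7 − 20·log₁₀(47.2/3.8) = 94.7 − 21.88 = 72.82 dB.
exhaust stack: 81.1 − 20·log₁₀(16.4/3.8) = 81.1 − 12.70 = 68.40 dB.
Σ 10^(L/10) = 2.604e+07 → L_total = 10·log₁₀(2.604e+07) = 74.16 dB.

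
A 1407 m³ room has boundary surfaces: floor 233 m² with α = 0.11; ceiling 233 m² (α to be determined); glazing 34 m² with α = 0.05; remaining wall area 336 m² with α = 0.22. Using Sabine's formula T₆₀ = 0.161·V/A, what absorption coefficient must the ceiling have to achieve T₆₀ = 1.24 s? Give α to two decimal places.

0.35

A = 0.161·V/T₆₀ = 0.161·1407/1.24 = 182.68 m² sabins.
Absorption from the other surfaces = 233·0.11 + 34·0.05 + 336·0.22 = 101.25 m², so the ceiling must supply 81.43 m² over 233 m².
α = 81.43/233 = 0.349.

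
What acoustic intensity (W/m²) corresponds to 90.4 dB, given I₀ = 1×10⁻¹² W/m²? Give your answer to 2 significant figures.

I/I₀ = 10^(90.4/10) = 1.096e+09, so I = 1.096e+09 × 10⁻¹² W/m².

0.0011 W/m²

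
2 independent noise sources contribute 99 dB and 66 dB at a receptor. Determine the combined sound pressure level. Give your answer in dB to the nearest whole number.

Incoherent sources combine by intensity addition: L_total = 10·log₁₀(Σ 10^(L_i/10)).
Σ 10^(L/10) = 10^(99/10) + 10^(66/10) = 7.947e+09.
L_total = 10·log₁₀(7.947e+09) = 99.00 dB.

99 dB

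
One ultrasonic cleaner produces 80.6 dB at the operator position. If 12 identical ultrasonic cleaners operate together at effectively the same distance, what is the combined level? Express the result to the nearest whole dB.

91 dB

L_total = L₁ + 10·log₁₀ N for N identical incoherent sources.
L_total = 80.6 + 10·log₁₀(12) = 80.6 + 10.792 = 91.39 dB.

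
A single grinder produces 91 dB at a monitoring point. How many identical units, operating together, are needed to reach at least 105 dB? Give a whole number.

N identical sources give L₁ + 10·log₁₀ N, so require 10·log₁₀ N ≥ 105 − 91 = 14.0 dB.
N ≥ 10^(14.0/10) = 25.119, so N = 26.

26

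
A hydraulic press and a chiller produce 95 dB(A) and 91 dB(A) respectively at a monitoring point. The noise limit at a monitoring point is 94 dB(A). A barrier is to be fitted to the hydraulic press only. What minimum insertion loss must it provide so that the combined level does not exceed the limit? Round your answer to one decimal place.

4.0 dB

Everything except the hydraulic press sums to 10^(91/10) = 1.259e+09 in linear terms, 91.00 dB(A).
To meet 94 dB(A) overall, the treated hydraulic press may contribute at most 10^(94/10) − 1.259e+09 = 1.253e+09, i.e. 90.98 dB(A).
So the hydraulic press must be reduced from 95 to 90.98 dB(A): IL = 4.02 dB.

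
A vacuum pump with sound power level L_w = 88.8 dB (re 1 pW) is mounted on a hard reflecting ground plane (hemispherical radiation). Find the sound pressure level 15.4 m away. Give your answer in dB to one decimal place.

57.1 dB

Free-field hemispherical radiation: L_p = L_w − 10·log₁₀(2π·r²), r = 15.4 m.
2π·r² = 1490 m², 10·log₁₀ of that is 31.732 dB.
L_p = 88.8 − 31.732 = 57.07 dB.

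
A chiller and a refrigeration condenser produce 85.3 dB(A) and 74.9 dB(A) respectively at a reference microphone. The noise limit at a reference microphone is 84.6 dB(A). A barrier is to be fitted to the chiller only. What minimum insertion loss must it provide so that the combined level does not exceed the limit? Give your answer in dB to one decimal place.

1.2 dB

Fixed contribution from the other source: Σ 10^(L/10) = 10^(74.9/10) = 3.090e+07 (74.90 dB(A)).
The limit corresponds to 10^(84.6/10) = 2.884e+08; subtracting the fixed part leaves 2.575e+08 for the chiller, i.e. 84.11 dB(A).
So the chiller must be reduced from 85.3 to 84.11 dB(A): IL = 1.19 dB.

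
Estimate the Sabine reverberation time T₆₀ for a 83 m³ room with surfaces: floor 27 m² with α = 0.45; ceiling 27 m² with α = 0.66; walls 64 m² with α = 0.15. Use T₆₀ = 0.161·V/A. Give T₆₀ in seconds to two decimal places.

0.34 s

Summing Sᵢαᵢ: 27·0.45 + 27·0.66 + 64·0.15 = 39.57 m².
T₆₀ = 0.161 × 83 / 39.57 = 0.338 s.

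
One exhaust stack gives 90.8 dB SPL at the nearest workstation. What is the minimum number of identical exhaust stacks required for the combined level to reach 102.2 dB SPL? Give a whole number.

N identical sources give L₁ + 10·log₁₀ N, so require 10·log₁₀ N ≥ 102.2 − 90.8 = 11.4 dB.
N ≥ 10^(11.4/10) = 13.804, so N = 14.

14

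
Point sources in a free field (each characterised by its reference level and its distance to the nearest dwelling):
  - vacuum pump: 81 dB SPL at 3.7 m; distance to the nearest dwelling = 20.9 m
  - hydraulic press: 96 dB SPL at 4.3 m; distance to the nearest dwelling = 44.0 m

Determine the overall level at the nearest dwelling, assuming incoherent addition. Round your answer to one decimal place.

Propagate each source to the receiver with L = L_ref − 20·log₁₀(r/r_ref), then add intensities.
vacuum pump: 81 − 20·log₁₀(20.9/3.7) = 81 − 15.04 = 65.96 dB SPL.
hydraulic press: 96 − 20·log₁₀(44.0/4.3) = 96 − 20.20 = 75.80 dB SPL.
Σ 10^(L/10) = 4.197e+07 → L_total = 10·log₁₀(4.197e+07) = 76.23 dB SPL.

76.2 dB SPL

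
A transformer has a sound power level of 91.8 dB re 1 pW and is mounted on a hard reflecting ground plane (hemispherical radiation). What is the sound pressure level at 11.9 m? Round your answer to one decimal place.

L_p = L_w − 10·log₁₀(2π·r²) with r = 11.9 m.
2π·r² = 889.8 m², 10·log₁₀ of that is 29.493 dB.
L_p = 91.8 − 29.493 = 62.31 dB.

62.3 dB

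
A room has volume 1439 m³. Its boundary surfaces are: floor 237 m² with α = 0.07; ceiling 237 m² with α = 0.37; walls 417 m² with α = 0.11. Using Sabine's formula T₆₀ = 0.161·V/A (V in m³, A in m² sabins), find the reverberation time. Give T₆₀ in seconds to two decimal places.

1.54 s

Summing Sᵢαᵢ: 237·0.07 + 237·0.37 + 417·0.11 = 150.15 m².
T₆₀ = 0.161·V/A = 0.161·1439/150.15 = 1.543 s.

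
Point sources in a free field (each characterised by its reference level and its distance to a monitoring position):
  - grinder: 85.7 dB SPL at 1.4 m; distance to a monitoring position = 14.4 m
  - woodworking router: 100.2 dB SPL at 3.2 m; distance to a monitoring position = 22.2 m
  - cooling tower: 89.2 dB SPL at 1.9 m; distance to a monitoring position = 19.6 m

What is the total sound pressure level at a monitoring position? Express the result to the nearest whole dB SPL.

Apply inverse-square spreading to bring every level to the receiver, then sum 10^(L/10).
grinder: 85.7 − 20·log₁₀(14.4/1.4) = 85.7 − 20.24 = 65.46 dB SPL.
woodworking router: 100.2 − 20·log₁₀(22.2/3.2) = 100.2 − 16.82 = 83.38 dB SPL.
cooling tower: 89.2 − 20·log₁₀(19.6/1.9) = 89.2 − 20.27 = 68.93 dB SPL.
Σ 10^(L/10) = 2.289e+08 → L_total = 10·log₁₀(2.289e+08) = 83.60 dB SPL.

84 dB SPL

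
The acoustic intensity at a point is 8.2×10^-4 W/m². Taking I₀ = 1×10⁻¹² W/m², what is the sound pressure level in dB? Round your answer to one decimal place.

I/I₀ = 8.2×10^-4/10⁻¹² = 8.2×10^8, and L = 10·log₁₀(I/I₀).
L = 10·(0.9138 + 8) = 89.14 dB.

89.1 dB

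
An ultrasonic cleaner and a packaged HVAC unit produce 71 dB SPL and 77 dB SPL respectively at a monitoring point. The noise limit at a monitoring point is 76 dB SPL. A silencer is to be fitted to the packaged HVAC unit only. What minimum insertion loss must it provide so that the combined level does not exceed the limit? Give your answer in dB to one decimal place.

2.7 dB

Everything except the packaged HVAC unit sums to 10^(71/10) = 1.259e+07 in linear terms, 71.00 dB SPL.
To meet 76 dB SPL overall, the treated packaged HVAC unit may contribute at most 10^(76/10) − 1.259e+07 = 2.722e+07, i.e. 74.35 dB SPL.
Required insertion loss = 77 − 74.35 = 2.65 dB.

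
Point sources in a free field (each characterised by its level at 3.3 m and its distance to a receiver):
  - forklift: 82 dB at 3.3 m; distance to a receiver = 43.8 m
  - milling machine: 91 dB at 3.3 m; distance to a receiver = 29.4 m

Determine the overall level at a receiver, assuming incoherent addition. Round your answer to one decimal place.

72.2 dB

Propagate each source to the receiver with L = L_ref − 20·log₁₀(r/r_ref), then add intensities.
forklift: 82 − 20·log₁₀(43.8/3.3) = 82 − 22.46 = 59.54 dB.
milling machine: 91 − 20·log₁₀(29.4/3.3) = 91 − 19.00 = 72.00 dB.
Σ 10^(L/10) = 1.676e+07 → L_total = 10·log₁₀(1.676e+07) = 72.24 dB.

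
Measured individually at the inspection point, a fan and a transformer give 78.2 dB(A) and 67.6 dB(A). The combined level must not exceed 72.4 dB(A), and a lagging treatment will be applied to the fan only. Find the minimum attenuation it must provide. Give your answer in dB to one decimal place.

Everything except the fan sums to 10^(67.6/10) = 5.754e+06 in linear terms, 67.60 dB(A).
The limit corresponds to 10^(72.4/10) = 1.738e+07; subtracting the fixed part leaves 1.162e+07 for the fan, i.e. 70.65 dB(A).
Required insertion loss = 78.2 − 70.65 = 7.55 dB.

7.5 dB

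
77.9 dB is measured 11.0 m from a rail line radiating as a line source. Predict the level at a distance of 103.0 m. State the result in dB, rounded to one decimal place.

68.2 dB

Cylindrical spreading from a line source gives a 10·log₁₀(r₂/r₁) drop.
L₂ = 77.9 − 10·log₁₀(103.0/11.0) = 77.9 − 9.714 = 68.19 dB.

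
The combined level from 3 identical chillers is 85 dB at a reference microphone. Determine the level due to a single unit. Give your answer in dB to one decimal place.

For N identical incoherent sources L_total = L₁ + 10·log₁₀ N, so L₁ = 85 − 10·log₁₀(3) = 85 − 4.771.

80.2 dB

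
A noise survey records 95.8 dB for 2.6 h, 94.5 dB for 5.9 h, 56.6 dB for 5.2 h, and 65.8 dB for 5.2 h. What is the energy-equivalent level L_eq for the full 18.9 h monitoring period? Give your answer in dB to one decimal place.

91.5 dB

L_eq = 10·log₁₀[(1/T)·Σ tᵢ·10^(Lᵢ/10)] with T = 18.9 h.
Σ tᵢ·10^(Lᵢ/10) = 2.6·10^(95.8/10) + 5.9·10^(94.5/10) + 5.2·10^(56.6/10) + 5.2·10^(65.8/10) = 2.654e+10.
L_eq = 10·log₁₀(2.654e+10/18.9) = 91.47 dB.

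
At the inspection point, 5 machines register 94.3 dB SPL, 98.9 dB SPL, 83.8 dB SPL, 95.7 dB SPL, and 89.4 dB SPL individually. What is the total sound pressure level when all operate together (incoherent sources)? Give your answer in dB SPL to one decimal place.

Incoherent sources combine by intensity addition: L_total = 10·log₁₀(Σ 10^(L_i/10)).
Σ 10^(L/10) = 10^(94.3/10) + 10^(98.9/10) + 10^(83.8/10) + 10^(95.7/10) + 10^(89.4/10) = 1.528e+10.
L_total = 10·log₁₀(1.528e+10) = 101.84 dB SPL.

101.8 dB SPL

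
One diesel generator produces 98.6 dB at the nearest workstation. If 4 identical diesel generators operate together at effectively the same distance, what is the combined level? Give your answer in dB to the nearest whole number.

N identical incoherent sources raise the level by 10·log₁₀ N.
L_total = 98.6 + 10·log₁₀(4) = 98.6 + 6.021 = 104.62 dB.

105 dB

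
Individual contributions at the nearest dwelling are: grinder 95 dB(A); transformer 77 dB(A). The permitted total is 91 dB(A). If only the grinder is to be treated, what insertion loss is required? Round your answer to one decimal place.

4.2 dB

Everything except the grinder sums to 10^(77/10) = 5.012e+07 in linear terms, 77.00 dB(A).
The limit corresponds to 10^(91/10) = 1.259e+09; subtracting the fixed part leaves 1.209e+09 for the grinder, i.e. 90.82 dB(A).
Required insertion loss = 95 − 90.82 = 4.18 dB.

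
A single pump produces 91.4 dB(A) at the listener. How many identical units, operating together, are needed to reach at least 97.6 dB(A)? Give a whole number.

Need L₁ + 10·log₁₀ N ≥ 97.6, i.e. log₁₀ N ≥ 0.62.
N ≥ 10^(6.2/10) = 4.169, so N = 5.

5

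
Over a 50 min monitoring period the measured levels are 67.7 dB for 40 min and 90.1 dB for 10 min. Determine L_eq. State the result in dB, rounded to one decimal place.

L_eq = 10·log₁₀[(1/T)·Σ tᵢ·10^(Lᵢ/10)] with T = 50 min.
Σ tᵢ·10^(Lᵢ/10) = 40·10^(67.7/10) + 10·10^(90.1/10) = 1.047e+10.
L_eq = 10·log₁₀(1.047e+10/50) = 83.21 dB.

83.2 dB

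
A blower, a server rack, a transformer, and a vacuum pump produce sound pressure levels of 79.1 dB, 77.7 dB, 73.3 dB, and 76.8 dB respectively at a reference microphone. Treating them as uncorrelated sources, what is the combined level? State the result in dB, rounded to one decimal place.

83.2 dB

For uncorrelated sources the intensities add, so convert each level to linear form, sum, and take 10·log₁₀ of the total.
Σ 10^(L/10) = 10^(79.1/10) + 10^(77.7/10) + 10^(73.3/10) + 10^(76.8/10) = 2.094e+08.
L_total = 10·log₁₀(2.094e+08) = 83.21 dB.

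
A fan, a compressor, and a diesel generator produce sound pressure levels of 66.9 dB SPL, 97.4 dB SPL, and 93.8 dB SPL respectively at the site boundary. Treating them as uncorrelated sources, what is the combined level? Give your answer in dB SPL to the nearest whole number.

99 dB SPL

Incoherent sources combine by intensity addition: L_total = 10·log₁₀(Σ 10^(L_i/10)).
Σ 10^(L/10) = 10^(66.9/10) + 10^(97.4/10) + 10^(93.8/10) = 7.899e+09.
L_total = 10·log₁₀(7.899e+09) = 98.98 dB SPL.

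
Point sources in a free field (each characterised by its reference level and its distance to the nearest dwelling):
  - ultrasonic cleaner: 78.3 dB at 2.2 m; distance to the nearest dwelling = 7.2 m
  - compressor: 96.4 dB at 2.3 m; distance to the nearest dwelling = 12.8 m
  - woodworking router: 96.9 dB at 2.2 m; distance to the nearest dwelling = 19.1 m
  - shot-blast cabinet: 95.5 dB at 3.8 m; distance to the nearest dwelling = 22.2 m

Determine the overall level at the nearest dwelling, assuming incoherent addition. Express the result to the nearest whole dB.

85 dB

Apply inverse-square spreading to bring every level to the receiver, then sum 10^(L/10).
ultrasonic cleaner: 78.3 − 20·log₁₀(7.2/2.2) = 78.3 − 10.30 = 68.00 dB.
compressor: 96.4 − 20·log₁₀(12.8/2.3) = 96.4 − 14.91 = 81.49 dB.
woodworking router: 96.9 − 20·log₁₀(19.1/2.2) = 96.9 − 18.77 = 78.13 dB.
shot-blast cabinet: 95.5 − 20·log₁₀(22.2/3.8) = 95.5 − 15.33 = 80.17 dB.
Σ 10^(L/10) = 3.162e+08 → L_total = 10·log₁₀(3.162e+08) = 85.00 dB.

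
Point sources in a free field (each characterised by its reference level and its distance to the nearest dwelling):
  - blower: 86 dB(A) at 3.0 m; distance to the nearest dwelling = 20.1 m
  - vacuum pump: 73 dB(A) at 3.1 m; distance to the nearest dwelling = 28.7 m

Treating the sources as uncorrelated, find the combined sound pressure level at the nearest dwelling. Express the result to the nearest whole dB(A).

70 dB(A)

Apply inverse-square spreading to bring every level to the receiver, then sum 10^(L/10).
blower: 86 − 20·log₁₀(20.1/3.0) = 86 − 16.52 = 69.48 dB(A).
vacuum pump: 73 − 20·log₁₀(28.7/3.1) = 73 − 19.33 = 53.67 dB(A).
Σ 10^(L/10) = 9.101e+06 → L_total = 10·log₁₀(9.101e+06) = 69.59 dB(A).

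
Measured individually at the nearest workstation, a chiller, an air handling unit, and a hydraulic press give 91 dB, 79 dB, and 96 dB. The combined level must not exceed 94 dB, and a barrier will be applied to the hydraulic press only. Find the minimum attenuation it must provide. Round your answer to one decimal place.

The untreated sources together contribute 10^(91/10) + 10^(79/10) = 1.338e+09, i.e. 91.27 dB.
The limit corresponds to 10^(94/10) = 2.512e+09; subtracting the fixed part leaves 1.174e+09 for the hydraulic press, i.e. 90.69 dB.
Required insertion loss = 96 − 90.69 = 5.31 dB.

5.3 dB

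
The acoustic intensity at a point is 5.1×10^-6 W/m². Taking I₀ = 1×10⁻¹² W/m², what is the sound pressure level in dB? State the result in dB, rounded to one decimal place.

L = 10·log₁₀(I/I₀) = 10·log₁₀(5.1×10^-6/10⁻¹²) = 10·log₁₀(5.1×10^6).
L = 10·(0.7076 + 6) = 67.08 dB.

67.1 dB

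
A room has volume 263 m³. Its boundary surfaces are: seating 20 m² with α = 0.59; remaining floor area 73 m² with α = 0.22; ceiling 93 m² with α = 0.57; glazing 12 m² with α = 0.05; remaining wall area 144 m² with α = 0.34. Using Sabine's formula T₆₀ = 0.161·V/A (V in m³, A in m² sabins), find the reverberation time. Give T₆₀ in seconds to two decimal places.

0.32 s

A = Σ Sᵢαᵢ = 20·0.59 + 73·0.22 + 93·0.57 + 12·0.05 + 144·0.34 = 130.43 m².
T₆₀ = 0.161·V/A = 0.161·263/130.43 = 0.325 s.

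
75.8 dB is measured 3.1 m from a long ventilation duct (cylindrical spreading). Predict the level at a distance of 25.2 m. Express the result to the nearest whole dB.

67 dB

Line-source attenuation: ΔL = 10·log₁₀(r₂/r₁) = 10·log₁₀(25.2/3.1) = 9.100 dB.
L₂ = 75.8 − 10·log₁₀(25.2/3.1) = 75.8 − 9.100 = 66.70 dB.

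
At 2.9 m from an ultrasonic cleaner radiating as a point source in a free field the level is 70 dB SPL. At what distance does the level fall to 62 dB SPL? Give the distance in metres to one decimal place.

7.3 m

Point-source spreading drops the level by 20·log₁₀(r₂/r₁); inverting, r₂/r₁ = 10^(ΔL/20).
r₂ = 2.9·10^((70−62)/20) = 2.9·10^(8.0/20) = 7.28 m.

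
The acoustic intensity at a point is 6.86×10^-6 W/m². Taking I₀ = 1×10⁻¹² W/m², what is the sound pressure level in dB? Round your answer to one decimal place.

L = 10·log₁₀(I/I₀) = 10·log₁₀(6.86×10^-6/10⁻¹²) = 10·log₁₀(6.86×10^6).
L = 10·(0.8363 + 6) = 68.36 dB.

68.4 dB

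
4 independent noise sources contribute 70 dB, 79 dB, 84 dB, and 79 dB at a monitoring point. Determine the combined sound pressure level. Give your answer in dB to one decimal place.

Incoherent sources combine by intensity addition: L_total = 10·log₁₀(Σ 10^(L_i/10)).
Σ 10^(L/10) = 10^(70/10) + 10^(79/10) + 10^(84/10) + 10^(79/10) = 4.201e+08.
L_total = 10·log₁₀(4.201e+08) = 86.23 dB.

86.2 dB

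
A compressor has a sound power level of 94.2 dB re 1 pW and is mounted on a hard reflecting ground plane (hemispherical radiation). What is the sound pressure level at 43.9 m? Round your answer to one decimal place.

53.4 dB

The power spreads over a hemisphere of area 2π·r², so L_p = L_w − 10·log₁₀(2π·r²).
2π·r² = 1.211e+04 m², 10·log₁₀ of that is 40.831 dB.
L_p = 94.2 − 40.831 = 53.37 dB.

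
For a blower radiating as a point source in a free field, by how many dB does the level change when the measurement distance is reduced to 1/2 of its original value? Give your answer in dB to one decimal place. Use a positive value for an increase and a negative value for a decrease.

Point-source spreading: ΔL = −20·log₁₀(r₂/r₁).
ΔL = −20·log₁₀(0.5) = +6.02 dB.

+6.0 dB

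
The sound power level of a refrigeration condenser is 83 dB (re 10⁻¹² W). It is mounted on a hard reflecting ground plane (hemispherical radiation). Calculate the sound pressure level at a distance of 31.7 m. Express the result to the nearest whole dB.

45 dB

L_p = L_w − 10·log₁₀(2π·r²) with r = 31.7 m.
2π·r² = 6314 m², 10·log₁₀ of that is 38.003 dB.
L_p = 83 − 38.003 = 45.00 dB.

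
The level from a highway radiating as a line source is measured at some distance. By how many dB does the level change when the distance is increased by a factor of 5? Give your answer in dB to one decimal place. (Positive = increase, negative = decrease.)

A line source loses 3 dB per doubling of distance; generally ΔL = −10·log₁₀(r₂/r₁).
ΔL = −10·log₁₀(5) = -6.99 dB.

-7.0 dB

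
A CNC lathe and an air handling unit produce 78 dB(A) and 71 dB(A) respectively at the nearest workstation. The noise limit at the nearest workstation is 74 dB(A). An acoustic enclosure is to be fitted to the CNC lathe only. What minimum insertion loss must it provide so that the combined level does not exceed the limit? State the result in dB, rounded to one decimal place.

Everything except the CNC lathe sums to 10^(71/10) = 1.259e+07 in linear terms, 71.00 dB(A).
To meet 74 dB(A) overall, the treated CNC lathe may contribute at most 10^(74/10) − 1.259e+07 = 1.253e+07, i.e. 70.98 dB(A).
So the CNC lathe must be reduced from 78 to 70.98 dB(A): IL = 7.02 dB.

7.0 dB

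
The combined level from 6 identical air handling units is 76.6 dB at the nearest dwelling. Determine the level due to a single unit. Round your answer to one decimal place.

For N identical incoherent sources L_total = L₁ + 10·log₁₀ N, so L₁ = 76.6 − 10·log₁₀(6) = 76.6 − 7.782.

68.8 dB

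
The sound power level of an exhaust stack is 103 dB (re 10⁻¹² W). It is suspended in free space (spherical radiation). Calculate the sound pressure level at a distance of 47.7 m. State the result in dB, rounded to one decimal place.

The power spreads over a sphere of area 4π·r², so L_p = L_w − 10·log₁₀(4π·r²).
4π·r² = 2.859e+04 m², 10·log₁₀ of that is 44.562 dB.
L_p = 103 − 44.562 = 58.44 dB.

58.4 dB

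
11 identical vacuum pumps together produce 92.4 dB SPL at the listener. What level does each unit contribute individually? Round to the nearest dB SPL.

For N identical incoherent sources L_total = L₁ + 10·log₁₀ N, so L₁ = 92.4 − 10·log₁₀(11) = 92.4 − 10.414.

82 dB SPL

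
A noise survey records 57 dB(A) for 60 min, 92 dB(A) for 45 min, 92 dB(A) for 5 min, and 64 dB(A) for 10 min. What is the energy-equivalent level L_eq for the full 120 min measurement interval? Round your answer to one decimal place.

L_eq = 10·log₁₀[(1/T)·Σ tᵢ·10^(Lᵢ/10)] with T = 120 min.
Σ tᵢ·10^(Lᵢ/10) = 60·10^(57/10) + 45·10^(92/10) + 5·10^(92/10) + 10·10^(64/10) = 7.930e+10.
L_eq = 10·log₁₀(7.930e+10/120) = 88.20 dB(A).

88.2 dB(A)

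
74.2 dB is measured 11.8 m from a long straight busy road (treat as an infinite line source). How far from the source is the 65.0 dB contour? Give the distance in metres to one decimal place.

The 9.2 dB drop corresponds to a distance ratio of 10^(9.2/10) for a line source.
r₂ = 11.8·10^((74.2−65.0)/10) = 11.8·10^(9.2/10) = 98.15 m.

98.1 m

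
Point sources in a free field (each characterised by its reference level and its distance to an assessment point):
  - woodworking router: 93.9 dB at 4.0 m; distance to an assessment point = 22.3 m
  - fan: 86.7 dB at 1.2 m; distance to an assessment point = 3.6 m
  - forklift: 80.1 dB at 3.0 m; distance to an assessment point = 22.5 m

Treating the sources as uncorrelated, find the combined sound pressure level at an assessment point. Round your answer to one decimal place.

Propagate each source to the receiver with L = L_ref − 20·log₁₀(r/r_ref), then add intensities.
woodworking router: 93.9 − 20·log₁₀(22.3/4.0) = 93.9 − 14.92 = 78.98 dB.
fan: 86.7 − 20·log₁₀(3.6/1.2) = 86.7 − 9.54 = 77.16 dB.
forklift: 80.1 − 20·log₁₀(22.5/3.0) = 80.1 − 17.50 = 62.60 dB.
Σ 10^(L/10) = 1.328e+08 → L_total = 10·log₁₀(1.328e+08) = 81.23 dB.

81.2 dB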